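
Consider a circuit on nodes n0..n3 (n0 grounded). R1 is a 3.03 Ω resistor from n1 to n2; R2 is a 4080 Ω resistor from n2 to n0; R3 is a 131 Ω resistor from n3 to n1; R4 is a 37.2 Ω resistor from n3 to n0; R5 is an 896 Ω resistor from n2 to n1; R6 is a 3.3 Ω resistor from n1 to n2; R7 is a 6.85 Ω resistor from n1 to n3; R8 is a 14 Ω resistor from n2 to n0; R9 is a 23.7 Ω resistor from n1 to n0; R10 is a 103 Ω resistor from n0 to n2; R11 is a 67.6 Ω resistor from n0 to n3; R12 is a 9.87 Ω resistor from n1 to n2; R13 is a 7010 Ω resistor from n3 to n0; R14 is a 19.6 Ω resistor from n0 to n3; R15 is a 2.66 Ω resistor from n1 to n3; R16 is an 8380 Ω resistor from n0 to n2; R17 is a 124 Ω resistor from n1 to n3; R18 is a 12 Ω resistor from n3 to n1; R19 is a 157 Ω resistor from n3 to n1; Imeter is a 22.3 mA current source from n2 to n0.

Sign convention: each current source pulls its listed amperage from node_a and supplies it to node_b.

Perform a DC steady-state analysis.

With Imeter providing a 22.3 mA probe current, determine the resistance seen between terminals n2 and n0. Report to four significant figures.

Apply KCL at each of the 3 non-ground nodes and solve the resulting linear system.
Node n1: branches {R1, R3, R5, R6, R7, R9, R12, R15, R17, R18, R19} → V_1 = -0.1022
Node n2: branches {R1, R2, R5, R6, R8, R10, R12, R16, Imeter} → V_2 = -0.1193
Node n3: branches {R3, R4, R7, R11, R13, R14, R15, R17, R18, R19} → V_3 = -0.08902

R_eq = 5.350 Ω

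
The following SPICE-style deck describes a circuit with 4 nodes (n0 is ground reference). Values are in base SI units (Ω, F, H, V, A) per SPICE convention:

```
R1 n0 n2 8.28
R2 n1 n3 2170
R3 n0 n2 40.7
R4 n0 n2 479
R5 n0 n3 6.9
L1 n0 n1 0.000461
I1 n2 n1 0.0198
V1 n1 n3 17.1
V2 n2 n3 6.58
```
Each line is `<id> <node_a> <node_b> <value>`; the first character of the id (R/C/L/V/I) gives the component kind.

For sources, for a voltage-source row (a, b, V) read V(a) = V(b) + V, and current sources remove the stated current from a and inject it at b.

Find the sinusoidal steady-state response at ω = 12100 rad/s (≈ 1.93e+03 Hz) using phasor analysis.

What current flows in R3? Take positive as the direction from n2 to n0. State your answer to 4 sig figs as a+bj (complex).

-0.01239+0.1509j A

MNA unknowns: 3 node voltages V₁..V_3 plus 2 source currents (V1, V2)
R1: Y=0.1208+0.000j on G[0,2]
R2: Y=0.0004608+0.000j on G[1,3]
R3: Y=0.02457+0.000j on G[0,2]
R4: Y=0.002088+0.000j on G[0,2]
R5: Y=0.1449+0.000j on G[0,3]
L1: Y=0.000-0.1793j on G[0,1]
I1: z[2]−=0.0198, z[1]+=0.0198
V1: row V1−V3=17.1, i_V1 at 1,3
V2: row V2−V3=6.58, i_V2 at 2,3
solve → V1=10.02+6.142j, V2=-0.5042+6.142j, V3=-7.084+6.142j
aux → i_V1=-1.089+1.796j, i_V2=0.05453-0.9055j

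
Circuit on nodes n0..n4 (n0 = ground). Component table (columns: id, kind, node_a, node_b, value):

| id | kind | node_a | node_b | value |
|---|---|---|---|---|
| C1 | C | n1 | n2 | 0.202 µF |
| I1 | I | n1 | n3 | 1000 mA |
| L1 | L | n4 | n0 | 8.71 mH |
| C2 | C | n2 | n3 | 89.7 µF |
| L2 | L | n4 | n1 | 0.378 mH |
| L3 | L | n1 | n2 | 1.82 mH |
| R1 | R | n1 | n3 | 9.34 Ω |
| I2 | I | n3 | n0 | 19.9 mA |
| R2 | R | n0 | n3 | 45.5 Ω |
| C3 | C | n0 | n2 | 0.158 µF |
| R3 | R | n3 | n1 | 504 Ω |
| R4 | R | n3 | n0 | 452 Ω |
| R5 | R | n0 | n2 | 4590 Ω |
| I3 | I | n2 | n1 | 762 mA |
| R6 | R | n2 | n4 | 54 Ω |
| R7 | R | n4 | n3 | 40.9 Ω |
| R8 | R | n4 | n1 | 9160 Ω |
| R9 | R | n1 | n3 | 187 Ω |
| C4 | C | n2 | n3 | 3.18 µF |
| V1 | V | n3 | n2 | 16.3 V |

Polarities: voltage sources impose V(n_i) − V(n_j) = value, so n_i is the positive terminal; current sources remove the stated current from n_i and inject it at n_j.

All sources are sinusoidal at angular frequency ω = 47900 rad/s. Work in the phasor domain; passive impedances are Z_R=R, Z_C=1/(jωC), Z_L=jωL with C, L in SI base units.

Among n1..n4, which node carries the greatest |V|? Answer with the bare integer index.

Element admittances at ω=47900 rad/s:
  Y(C1) = 0.000+0.009676j S between n1,n2
  I1: injects 1 A into n3 (from n1)
  Y(L1) = 0.000-0.002397j S between n4,n0
  Y(C2) = 0.000+4.297j S between n2,n3
  Y(L2) = 0.000-0.05523j S between n4,n1
  Y(L3) = 0.000-0.01147j S between n1,n2
  Y(R1) = 0.1071+0.000j S between n1,n3
  I2: injects 0.0199 A into n0 (from n3)
  Y(R2) = 0.02198+0.000j S between n0,n3
  Y(C3) = 0.000+0.007568j S between n0,n2
  Y(R3) = 0.001984+0.000j S between n3,n1
  Y(R4) = 0.002212+0.000j S between n3,n0
  Y(R5) = 0.0002179+0.000j S between n0,n2
  I3: injects 0.762 A into n1 (from n2)
  Y(R6) = 0.01852+0.000j S between n2,n4
  Y(R7) = 0.02445+0.000j S between n4,n3
  Y(R8) = 0.0001092+0.000j S between n4,n1
  Y(R9) = 0.005348+0.000j S between n1,n3
  Y(C4) = 0.000+0.1523j S between n2,n3
  V1: constraint V(n3)−V(n2) = 16.3
Assemble and solve the 5×5 MNA system:
  V(n1)=-2.748+5.257j  V(n2)=-15.85+4.542j  V(n3)=0.4464+4.542j  V(n4)=-3.808+2.974j
  i(V1)=0.4998-72.58j

2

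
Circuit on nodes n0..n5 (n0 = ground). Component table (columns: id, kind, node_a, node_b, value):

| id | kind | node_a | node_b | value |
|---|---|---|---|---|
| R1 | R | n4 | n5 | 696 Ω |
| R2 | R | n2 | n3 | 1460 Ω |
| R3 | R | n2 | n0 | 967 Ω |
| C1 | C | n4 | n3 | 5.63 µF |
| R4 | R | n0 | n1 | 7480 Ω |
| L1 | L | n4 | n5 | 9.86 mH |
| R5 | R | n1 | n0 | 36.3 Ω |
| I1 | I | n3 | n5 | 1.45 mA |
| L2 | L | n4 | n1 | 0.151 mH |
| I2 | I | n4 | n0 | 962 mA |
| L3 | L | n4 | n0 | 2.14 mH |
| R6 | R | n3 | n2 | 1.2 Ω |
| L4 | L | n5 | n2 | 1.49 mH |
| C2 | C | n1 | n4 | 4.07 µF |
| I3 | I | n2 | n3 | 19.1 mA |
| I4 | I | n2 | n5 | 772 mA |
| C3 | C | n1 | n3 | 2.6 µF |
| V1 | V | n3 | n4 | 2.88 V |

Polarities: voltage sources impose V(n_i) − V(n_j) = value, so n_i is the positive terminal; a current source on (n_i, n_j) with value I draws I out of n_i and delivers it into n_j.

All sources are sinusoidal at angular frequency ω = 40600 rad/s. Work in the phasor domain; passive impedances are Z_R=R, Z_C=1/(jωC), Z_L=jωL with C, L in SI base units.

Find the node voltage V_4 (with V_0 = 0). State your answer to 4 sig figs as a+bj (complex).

-37.14-7.346j V

Apply KCL at each of the 5 non-ground nodes and solve the resulting linear system.
Node n1: branches {R4, R5, L2, C2, C3} → V_1 = -30.41-15.16j
Node n2: branches {R2, R3, R6, L4, I3, I4} → V_2 = -34.36-7.390j
Node n3: branches {R2, C1, I1, R6, I3, C3, V1} → V_3 = -34.26-7.346j
Node n4: branches {R1, C1, L1, L2, I2, L3, C2, V1} → V_4 = -37.14-7.346j
Node n5: branches {R1, L1, I1, L4, I4} → V_5 = -31.69+32.85j
Source currents: i(V1)=0.7526-0.2893j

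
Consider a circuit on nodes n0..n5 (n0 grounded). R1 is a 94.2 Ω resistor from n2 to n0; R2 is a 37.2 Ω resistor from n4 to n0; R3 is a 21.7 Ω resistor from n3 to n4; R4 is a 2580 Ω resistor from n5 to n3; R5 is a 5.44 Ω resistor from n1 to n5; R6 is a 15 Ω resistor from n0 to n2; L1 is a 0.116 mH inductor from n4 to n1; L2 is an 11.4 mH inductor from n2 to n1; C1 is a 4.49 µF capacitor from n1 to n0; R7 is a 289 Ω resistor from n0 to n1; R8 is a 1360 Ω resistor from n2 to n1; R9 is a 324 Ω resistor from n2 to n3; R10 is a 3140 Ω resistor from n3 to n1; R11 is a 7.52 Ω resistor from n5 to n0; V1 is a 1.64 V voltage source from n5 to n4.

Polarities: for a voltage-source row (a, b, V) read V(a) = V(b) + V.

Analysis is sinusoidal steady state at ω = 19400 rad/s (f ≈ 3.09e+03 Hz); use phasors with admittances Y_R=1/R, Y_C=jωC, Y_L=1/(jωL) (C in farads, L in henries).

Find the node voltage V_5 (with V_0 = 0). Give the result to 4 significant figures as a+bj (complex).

Element admittances at ω=19400 rad/s:
  Y(R1) = 0.01062+0.000j S between n2,n0
  Y(R2) = 0.02688+0.000j S between n4,n0
  Y(R3) = 0.04608+0.000j S between n3,n4
  Y(R4) = 0.0003876+0.000j S between n5,n3
  Y(R5) = 0.1838+0.000j S between n1,n5
  Y(R6) = 0.06667+0.000j S between n0,n2
  Y(L1) = 0.000-0.4444j S between n4,n1
  Y(L2) = 0.000-0.004522j S between n2,n1
  Y(C1) = 0.000+0.08711j S between n1,n0
  Y(R7) = 0.003460+0.000j S between n0,n1
  Y(R8) = 0.0007353+0.000j S between n2,n1
  Y(R9) = 0.003086+0.000j S between n2,n3
  Y(R10) = 0.0003185+0.000j S between n3,n1
  Y(R11) = 0.1330+0.000j S between n5,n0
  V1: constraint V(n5)−V(n4) = 1.64
Assemble and solve the 6×6 MNA system:
  V(n1)=-0.5648+1.043j  V(n2)=0.02239+0.05179j  V(n3)=-0.7296+0.2522j  V(n4)=-0.7944+0.2601j  V(n5)=0.8456+0.2601j
  i(V1)=-0.3723+0.1094j

0.8456+0.2601j V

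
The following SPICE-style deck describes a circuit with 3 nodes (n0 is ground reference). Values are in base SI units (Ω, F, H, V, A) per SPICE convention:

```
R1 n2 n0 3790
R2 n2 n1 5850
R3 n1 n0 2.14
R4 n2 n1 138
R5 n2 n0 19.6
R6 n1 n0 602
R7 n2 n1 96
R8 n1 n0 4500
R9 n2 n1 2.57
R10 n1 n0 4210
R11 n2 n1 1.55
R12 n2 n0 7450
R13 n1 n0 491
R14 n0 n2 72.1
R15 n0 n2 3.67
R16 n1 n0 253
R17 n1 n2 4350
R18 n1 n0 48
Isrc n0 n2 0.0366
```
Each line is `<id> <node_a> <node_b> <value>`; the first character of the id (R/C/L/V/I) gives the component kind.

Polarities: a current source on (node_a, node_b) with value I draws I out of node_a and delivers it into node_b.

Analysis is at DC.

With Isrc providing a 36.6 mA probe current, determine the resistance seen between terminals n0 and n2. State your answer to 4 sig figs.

Element admittances at DC:
  Y(R1) = 0.0002639 S between n2,n0
  Y(R2) = 0.0001709 S between n2,n1
  Y(R3) = 0.4673 S between n1,n0
  Y(R4) = 0.007246 S between n2,n1
  Y(R5) = 0.05102 S between n2,n0
  Y(R6) = 0.001661 S between n1,n0
  Y(R7) = 0.01042 S between n2,n1
  Y(R8) = 0.0002222 S between n1,n0
  Y(R9) = 0.3891 S between n2,n1
  Y(R10) = 0.0002375 S between n1,n0
  Y(R11) = 0.6452 S between n2,n1
  Y(R12) = 0.0001342 S between n2,n0
  Y(R13) = 0.002037 S between n1,n0
  Y(R14) = 0.01387 S between n0,n2
  Y(R15) = 0.2725 S between n0,n2
  Y(R16) = 0.003953 S between n1,n0
  Y(R17) = 0.0002299 S between n1,n2
  Y(R18) = 0.02083 S between n1,n0
  Isrc: injects 0.0366 A into n2 (from n0)
Assemble and solve the 2×2 MNA system:
  V(n1)=0.03685  V(n2)=0.05422

R_eq = 1.482 Ω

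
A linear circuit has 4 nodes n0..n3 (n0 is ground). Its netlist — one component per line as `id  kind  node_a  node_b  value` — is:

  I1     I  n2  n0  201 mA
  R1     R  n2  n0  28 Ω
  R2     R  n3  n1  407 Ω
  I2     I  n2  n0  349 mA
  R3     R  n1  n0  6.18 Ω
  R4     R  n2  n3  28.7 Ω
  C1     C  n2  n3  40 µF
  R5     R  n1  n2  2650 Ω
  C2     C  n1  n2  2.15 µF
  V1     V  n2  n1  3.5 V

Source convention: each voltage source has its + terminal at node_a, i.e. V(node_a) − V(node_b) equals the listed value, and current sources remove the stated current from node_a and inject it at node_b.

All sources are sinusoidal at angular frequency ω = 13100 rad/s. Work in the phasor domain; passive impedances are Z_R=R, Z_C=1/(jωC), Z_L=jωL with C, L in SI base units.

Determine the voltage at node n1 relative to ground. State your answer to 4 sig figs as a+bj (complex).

Apply KCL at each of the 3 non-ground nodes and solve the resulting linear system.
Node n1: branches {R2, R3, R5, C2, V1} → V_1 = -3.417+0.000j
Node n2: branches {I1, R1, I2, R4, C1, R5, C2, V1} → V_2 = 0.08274+0.000j
Node n3: branches {R2, R4, C1} → V_3 = 0.08158+0.01633j
Source currents: i(V1)=-0.5629-0.09862j

-3.417+0.000j V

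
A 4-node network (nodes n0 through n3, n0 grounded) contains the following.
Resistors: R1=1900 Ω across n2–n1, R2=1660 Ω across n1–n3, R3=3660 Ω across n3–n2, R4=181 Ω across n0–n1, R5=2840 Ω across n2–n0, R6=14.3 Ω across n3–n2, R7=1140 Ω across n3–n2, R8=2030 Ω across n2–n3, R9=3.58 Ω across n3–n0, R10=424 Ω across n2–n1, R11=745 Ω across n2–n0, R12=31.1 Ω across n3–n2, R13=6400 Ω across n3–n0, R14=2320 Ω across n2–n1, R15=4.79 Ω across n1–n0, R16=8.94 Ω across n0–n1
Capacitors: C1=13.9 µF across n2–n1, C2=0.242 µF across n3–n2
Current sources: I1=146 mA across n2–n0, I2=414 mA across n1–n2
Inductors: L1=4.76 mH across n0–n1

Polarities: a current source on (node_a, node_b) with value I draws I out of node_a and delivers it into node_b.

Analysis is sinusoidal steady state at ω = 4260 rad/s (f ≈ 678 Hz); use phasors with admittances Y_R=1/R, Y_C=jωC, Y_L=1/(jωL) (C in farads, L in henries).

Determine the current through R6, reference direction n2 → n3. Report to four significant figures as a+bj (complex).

0.08498-0.09599j A

Element admittances at ω=4260 rad/s:
  Y(R1) = 0.0005263+0.000j S between n2,n1
  Y(R2) = 0.0006024+0.000j S between n1,n3
  Y(R3) = 0.0002732+0.000j S between n3,n2
  Y(R4) = 0.005525+0.000j S between n0,n1
  Y(R5) = 0.0003521+0.000j S between n2,n0
  Y(R6) = 0.06993+0.000j S between n3,n2
  Y(R7) = 0.0008772+0.000j S between n3,n2
  Y(R8) = 0.0004926+0.000j S between n2,n3
  Y(R9) = 0.2793+0.000j S between n3,n0
  Y(R10) = 0.002358+0.000j S between n2,n1
  Y(R11) = 0.001342+0.000j S between n2,n0
  Y(C1) = 0.000+0.05921j S between n2,n1
  I1: injects 0.146 A into n0 (from n2)
  Y(R12) = 0.03215+0.000j S between n3,n2
  Y(R13) = 0.0001563+0.000j S between n3,n0
  Y(L1) = 0.000-0.04932j S between n0,n1
  Y(R14) = 0.0004310+0.000j S between n2,n1
  Y(C2) = 0.000+0.001031j S between n3,n2
  Y(R15) = 0.2088+0.000j S between n1,n0
  Y(R16) = 0.1119+0.000j S between n0,n1
  I2: injects 0.414 A into n2 (from n1)
Assemble and solve the 3×3 MNA system:
  V(n1)=-0.8910+0.3063j  V(n2)=1.668-1.876j  V(n3)=0.4532-0.5032j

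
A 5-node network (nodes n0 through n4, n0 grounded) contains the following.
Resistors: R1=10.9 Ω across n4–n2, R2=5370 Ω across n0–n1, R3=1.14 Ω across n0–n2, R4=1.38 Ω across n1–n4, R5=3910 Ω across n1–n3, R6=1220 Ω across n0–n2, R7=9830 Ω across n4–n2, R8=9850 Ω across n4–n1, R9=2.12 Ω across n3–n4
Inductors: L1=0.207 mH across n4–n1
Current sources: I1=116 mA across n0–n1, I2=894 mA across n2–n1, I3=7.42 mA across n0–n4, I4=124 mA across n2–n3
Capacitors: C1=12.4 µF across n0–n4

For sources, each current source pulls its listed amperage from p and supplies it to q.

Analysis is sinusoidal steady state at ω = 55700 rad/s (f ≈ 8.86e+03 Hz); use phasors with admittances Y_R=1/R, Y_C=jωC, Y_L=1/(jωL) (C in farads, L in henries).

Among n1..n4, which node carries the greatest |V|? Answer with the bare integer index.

1

Element admittances at ω=55700 rad/s:
  Y(R1) = 0.09174+0.000j S between n4,n2
  Y(L1) = 0.000-0.08673j S between n4,n1
  I1: injects 0.116 A into n1 (from n0)
  Y(R2) = 0.0001862+0.000j S between n0,n1
  I2: injects 0.894 A into n1 (from n2)
  Y(R3) = 0.8772+0.000j S between n0,n2
  Y(R4) = 0.7246+0.000j S between n1,n4
  Y(R5) = 0.0002558+0.000j S between n1,n3
  Y(R6) = 0.0008197+0.000j S between n0,n2
  Y(R7) = 0.0001017+0.000j S between n4,n2
  Y(R8) = 0.0001015+0.000j S between n4,n1
  Y(C1) = 0.000+0.6907j S between n0,n4
  Y(R9) = 0.4717+0.000j S between n3,n4
  I3: injects 0.00742 A into n4 (from n0)
  I4: injects 0.124 A into n3 (from n2)
Assemble and solve the 4×4 MNA system:
  V(n1)=1.553-1.326j  V(n2)=-1.033-0.1412j  V(n3)=0.4433-1.491j  V(n4)=0.1798-1.491j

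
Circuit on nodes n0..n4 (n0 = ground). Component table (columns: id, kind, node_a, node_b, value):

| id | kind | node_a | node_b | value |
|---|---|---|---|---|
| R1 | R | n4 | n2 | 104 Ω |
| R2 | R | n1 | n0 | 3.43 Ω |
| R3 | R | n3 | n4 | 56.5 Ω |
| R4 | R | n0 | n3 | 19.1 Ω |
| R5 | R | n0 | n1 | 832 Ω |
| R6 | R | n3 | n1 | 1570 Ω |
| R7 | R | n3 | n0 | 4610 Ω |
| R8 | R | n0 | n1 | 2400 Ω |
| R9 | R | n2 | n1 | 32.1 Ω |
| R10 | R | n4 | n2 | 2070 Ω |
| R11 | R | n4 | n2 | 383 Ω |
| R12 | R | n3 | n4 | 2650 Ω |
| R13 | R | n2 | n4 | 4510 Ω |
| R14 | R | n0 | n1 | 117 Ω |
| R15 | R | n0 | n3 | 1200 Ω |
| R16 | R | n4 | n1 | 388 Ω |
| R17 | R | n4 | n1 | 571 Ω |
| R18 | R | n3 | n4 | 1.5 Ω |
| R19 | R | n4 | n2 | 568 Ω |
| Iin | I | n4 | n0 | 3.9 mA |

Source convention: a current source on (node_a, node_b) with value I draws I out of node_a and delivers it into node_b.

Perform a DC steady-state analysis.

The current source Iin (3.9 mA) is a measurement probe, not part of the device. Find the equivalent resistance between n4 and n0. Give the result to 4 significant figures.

R_eq = 15.70 Ω

Apply KCL at each of the 4 non-ground nodes and solve the resulting linear system.
Node n1: branches {R2, R5, R6, R8, R9, R14, R16, R17} → V_1 = -0.002881
Node n2: branches {R1, R9, R10, R11, R13, R19} → V_2 = -0.02158
Node n3: branches {R3, R4, R6, R7, R12, R15, R18} → V_3 = -0.05675
Node n4: branches {R1, R3, R10, R11, R12, R13, R16, R17, R18, R19, Iin} → V_4 = -0.06122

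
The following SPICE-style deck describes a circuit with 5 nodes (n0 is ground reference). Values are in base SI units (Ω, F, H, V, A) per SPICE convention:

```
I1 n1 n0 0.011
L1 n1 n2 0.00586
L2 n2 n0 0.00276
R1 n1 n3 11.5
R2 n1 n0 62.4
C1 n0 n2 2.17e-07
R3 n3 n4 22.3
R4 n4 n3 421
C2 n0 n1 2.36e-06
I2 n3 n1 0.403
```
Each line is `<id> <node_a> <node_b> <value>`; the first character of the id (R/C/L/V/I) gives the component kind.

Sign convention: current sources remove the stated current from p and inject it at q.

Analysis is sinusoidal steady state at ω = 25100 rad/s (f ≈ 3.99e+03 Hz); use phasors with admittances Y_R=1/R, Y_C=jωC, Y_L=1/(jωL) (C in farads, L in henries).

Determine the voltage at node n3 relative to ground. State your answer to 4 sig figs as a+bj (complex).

MNA unknowns: 4 node voltages V₁..V_4
I1: z[1]−=0.011, z[0]+=0.011
L1: Y=0.000-0.006799j on G[1,2]
L2: Y=0.000-0.01444j on G[2,0]
R1: Y=0.08696+0.000j on G[1,3]
R2: Y=0.01603+0.000j on G[1,0]
C1: Y=0.000+0.005447j on G[0,2]
R3: Y=0.04484+0.000j on G[3,4]
R4: Y=0.002375+0.000j on G[4,3]
C2: Y=0.000+0.05924j on G[0,1]
I2: z[3]−=0.403, z[1]+=0.403
solve → V1=-0.05306+0.1833j, V2=-0.02285+0.07895j, V3=-4.688+0.1833j, V4=-4.688+0.1833j

-4.688+0.1833j V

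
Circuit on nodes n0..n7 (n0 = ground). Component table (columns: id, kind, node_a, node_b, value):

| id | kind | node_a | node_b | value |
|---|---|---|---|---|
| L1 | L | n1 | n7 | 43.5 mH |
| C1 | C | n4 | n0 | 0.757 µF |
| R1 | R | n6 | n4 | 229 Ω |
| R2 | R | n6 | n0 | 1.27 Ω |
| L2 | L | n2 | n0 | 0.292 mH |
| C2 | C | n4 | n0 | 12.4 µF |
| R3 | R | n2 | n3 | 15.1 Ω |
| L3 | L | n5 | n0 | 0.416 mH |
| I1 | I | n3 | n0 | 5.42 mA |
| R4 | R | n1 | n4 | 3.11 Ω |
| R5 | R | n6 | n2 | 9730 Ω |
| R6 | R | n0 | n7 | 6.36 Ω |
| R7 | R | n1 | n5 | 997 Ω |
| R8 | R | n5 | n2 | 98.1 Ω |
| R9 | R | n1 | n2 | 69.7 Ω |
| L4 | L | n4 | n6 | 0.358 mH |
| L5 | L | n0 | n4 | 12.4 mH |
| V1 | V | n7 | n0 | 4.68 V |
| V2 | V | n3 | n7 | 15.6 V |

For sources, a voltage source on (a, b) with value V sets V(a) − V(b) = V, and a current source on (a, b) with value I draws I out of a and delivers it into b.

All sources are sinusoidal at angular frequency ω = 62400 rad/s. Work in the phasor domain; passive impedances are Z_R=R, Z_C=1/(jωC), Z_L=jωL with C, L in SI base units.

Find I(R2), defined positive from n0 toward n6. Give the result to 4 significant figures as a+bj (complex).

0.006185+0.006109j A

Apply KCL at each of the 7 non-ground nodes and solve the resulting linear system.
Node n1: branches {L1, R4, R7, R9} → V_1 = 0.5725+0.1193j
Node n2: branches {L2, R3, R5, R8, R9} → V_2 = 10.66+6.804j
Node n3: branches {R3, I1, V2} → V_3 = 20.28+0.000j
Node n4: branches {C1, R1, C2, R4, L4, L5} → V_4 = 0.1271-0.1836j
Node n5: branches {L3, R7, R8} → V_5 = -0.9032+3.098j
Node n6: branches {R1, R2, R5, L4} → V_6 = -0.007854-0.007759j
Node n7: branches {L1, R6, V1, V2} → V_7 = 4.680+0.000j
Source currents: i(V1)=-1.378+0.4521j, i(V2)=-0.6425+0.4506j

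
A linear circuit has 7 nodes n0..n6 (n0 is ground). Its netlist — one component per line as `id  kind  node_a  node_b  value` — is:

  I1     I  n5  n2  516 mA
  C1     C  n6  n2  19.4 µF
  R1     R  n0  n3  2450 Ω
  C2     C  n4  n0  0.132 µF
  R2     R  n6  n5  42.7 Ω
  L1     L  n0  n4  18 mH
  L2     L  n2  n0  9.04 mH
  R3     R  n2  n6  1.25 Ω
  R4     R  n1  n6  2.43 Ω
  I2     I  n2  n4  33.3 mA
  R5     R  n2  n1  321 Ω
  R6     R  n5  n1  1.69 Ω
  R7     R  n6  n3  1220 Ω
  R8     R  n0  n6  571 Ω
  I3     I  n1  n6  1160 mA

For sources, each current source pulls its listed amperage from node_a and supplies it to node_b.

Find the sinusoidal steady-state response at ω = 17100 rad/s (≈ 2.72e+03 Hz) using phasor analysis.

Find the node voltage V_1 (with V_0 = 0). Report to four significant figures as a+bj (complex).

Apply KCL at each of the 6 non-ground nodes and solve the resulting linear system.
Node n1: branches {R4, R5, R6, I3} → V_1 = -5.668-4.331j
Node n2: branches {I1, C1, L2, R3, I2, R5} → V_2 = -1.354-4.559j
Node n3: branches {R1, R7} → V_3 = -1.257-2.890j
Node n4: branches {C2, L1, I2} → V_4 = 0.000+33.58j
Node n5: branches {I1, R2, R6} → V_5 = -6.363-4.331j
Node n6: branches {C1, R2, R3, R4, R7, R8, I3} → V_6 = -1.883-4.329j

-5.668-4.331j V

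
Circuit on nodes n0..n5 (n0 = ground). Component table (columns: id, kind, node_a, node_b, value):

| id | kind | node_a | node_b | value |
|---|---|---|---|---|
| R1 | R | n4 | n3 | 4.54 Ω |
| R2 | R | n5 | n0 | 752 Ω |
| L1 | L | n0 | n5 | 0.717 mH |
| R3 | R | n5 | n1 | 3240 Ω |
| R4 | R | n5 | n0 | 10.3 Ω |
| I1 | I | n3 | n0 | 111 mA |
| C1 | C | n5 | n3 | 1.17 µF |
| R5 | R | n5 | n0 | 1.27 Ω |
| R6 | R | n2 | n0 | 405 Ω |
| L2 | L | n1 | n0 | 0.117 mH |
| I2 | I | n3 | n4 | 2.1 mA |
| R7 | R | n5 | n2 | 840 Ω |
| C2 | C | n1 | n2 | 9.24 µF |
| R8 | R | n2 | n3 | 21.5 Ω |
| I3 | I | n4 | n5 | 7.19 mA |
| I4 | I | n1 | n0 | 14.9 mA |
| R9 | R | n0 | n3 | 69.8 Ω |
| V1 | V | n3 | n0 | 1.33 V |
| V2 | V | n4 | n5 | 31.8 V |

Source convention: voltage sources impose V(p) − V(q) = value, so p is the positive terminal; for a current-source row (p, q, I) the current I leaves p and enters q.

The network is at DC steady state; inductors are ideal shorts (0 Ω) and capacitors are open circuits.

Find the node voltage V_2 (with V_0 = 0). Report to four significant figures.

Element admittances at DC:
  Y(R1) = 0.2203 S between n4,n3
  Y(R2) = 0.001330 S between n5,n0
  L1: short n0↔n5 (DC inductor)
  Y(R3) = 0.0003086 S between n5,n1
  Y(R4) = 0.09709 S between n5,n0
  I1: injects 0.111 A into n0 (from n3)
  Y(C1) = 0.000 S between n5,n3
  Y(R5) = 0.7874 S between n5,n0
  Y(R6) = 0.002469 S between n2,n0
  L2: short n1↔n0 (DC inductor)
  I2: injects 0.0021 A into n4 (from n3)
  Y(R7) = 0.001190 S between n5,n2
  Y(C2) = 0.000 S between n1,n2
  Y(R8) = 0.04651 S between n2,n3
  I3: injects 0.00719 A into n5 (from n4)
  I4: injects 0.0149 A into n0 (from n1)
  Y(R9) = 0.01433 S between n0,n3
  V1: constraint V(n3)−V(n0) = 1.33
  V2: constraint V(n4)−V(n5) = 31.8
Assemble and solve the 9×9 MNA system:
  V(n1)=0.000  V(n2)=1.233  V(n3)=1.330  V(n4)=31.80  V(n5)=0.000
  i(L1)=6.708  i(L2)=-0.01490  i(V1)=6.575  i(V2)=-6.717

1.233 V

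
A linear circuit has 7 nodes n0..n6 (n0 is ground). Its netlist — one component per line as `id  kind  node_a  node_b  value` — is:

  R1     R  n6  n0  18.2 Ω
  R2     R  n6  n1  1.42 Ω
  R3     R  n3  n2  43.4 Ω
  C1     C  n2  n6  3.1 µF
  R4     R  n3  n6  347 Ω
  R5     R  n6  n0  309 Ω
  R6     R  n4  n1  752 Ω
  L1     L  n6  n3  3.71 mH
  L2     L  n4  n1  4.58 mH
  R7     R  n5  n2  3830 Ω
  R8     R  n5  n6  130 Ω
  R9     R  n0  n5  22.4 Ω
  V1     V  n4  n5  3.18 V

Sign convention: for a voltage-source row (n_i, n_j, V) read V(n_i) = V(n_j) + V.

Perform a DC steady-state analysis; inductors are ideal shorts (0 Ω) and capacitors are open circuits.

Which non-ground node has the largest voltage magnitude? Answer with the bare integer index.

5

MNA unknowns: 6 node voltages V₁..V_6 plus 3 source currents (L1, L2, V1)
R1: Y=0.05495 on G[6,0]
R2: Y=0.7042 on G[6,1]
R3: Y=0.02304 on G[3,2]
C1: Y=0.000 on G[2,6]
R4: Y=0.002882 on G[3,6]
R5: Y=0.003236 on G[6,0]
R6: Y=0.001330 on G[4,1]
L1: row V6−V3=0, i_L1 at 6,3
L2: row V4−V1=0, i_L2 at 4,1
R7: Y=0.0002611 on G[5,2]
R8: Y=0.007692 on G[5,6]
R9: Y=0.04464 on G[0,5]
V1: row V4−V5=3.18, i_V1 at 4,5
solve → V1=1.462, V2=1.284, V3=1.318, V4=1.462, V5=-1.718, V6=1.318
aux → i_L1=0.0007840, i_L2=0.1009, i_V1=-0.1009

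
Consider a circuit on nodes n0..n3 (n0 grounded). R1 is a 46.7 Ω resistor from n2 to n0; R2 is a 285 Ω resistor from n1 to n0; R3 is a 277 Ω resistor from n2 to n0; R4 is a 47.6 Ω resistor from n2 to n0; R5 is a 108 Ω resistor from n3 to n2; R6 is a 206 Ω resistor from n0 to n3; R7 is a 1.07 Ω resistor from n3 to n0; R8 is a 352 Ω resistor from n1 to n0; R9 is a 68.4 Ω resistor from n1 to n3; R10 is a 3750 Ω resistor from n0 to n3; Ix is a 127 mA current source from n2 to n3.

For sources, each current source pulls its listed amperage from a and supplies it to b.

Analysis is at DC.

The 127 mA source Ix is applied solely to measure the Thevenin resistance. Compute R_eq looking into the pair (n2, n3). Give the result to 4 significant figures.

R_eq = 18.81 Ω

Element admittances at DC:
  Y(R1) = 0.02141 S between n2,n0
  Y(R2) = 0.003509 S between n1,n0
  Y(R3) = 0.003610 S between n2,n0
  Y(R4) = 0.02101 S between n2,n0
  Y(R5) = 0.009259 S between n3,n2
  Y(R6) = 0.004854 S between n0,n3
  Y(R7) = 0.9346 S between n3,n0
  Y(R8) = 0.002841 S between n1,n0
  Y(R9) = 0.01462 S between n1,n3
  Y(R10) = 0.0002667 S between n0,n3
  Ix: injects 0.127 A into n3 (from n2)
Assemble and solve the 3×3 MNA system:
  V(n1)=0.07745  V(n2)=-2.278  V(n3)=0.1111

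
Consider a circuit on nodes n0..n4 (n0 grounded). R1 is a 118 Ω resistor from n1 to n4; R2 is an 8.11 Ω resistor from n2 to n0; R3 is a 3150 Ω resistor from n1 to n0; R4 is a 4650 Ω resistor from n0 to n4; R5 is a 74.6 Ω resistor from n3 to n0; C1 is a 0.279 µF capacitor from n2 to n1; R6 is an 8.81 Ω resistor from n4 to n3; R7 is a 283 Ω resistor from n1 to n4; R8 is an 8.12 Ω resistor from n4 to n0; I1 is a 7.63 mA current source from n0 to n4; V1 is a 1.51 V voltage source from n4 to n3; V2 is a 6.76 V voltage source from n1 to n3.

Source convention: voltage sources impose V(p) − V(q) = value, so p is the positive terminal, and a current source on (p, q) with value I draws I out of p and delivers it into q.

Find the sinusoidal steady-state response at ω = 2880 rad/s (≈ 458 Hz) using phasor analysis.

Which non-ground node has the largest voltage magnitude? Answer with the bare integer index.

1

Apply KCL at each of the 4 non-ground nodes and solve the resulting linear system.
Node n1: branches {R1, R3, C1, R7, V2} → V_1 = 5.441-0.03189j
Node n2: branches {R2, C1} → V_2 = 0.0004388+0.03545j
Node n3: branches {R5, R6, V1, V2} → V_3 = -1.319-0.03189j
Node n4: branches {R1, R4, R6, R7, R8, I1, V1} → V_4 = 0.1908-0.03189j
Source currents: i(V1)=-0.1243+0.003934j, i(V2)=-0.06482-0.004361j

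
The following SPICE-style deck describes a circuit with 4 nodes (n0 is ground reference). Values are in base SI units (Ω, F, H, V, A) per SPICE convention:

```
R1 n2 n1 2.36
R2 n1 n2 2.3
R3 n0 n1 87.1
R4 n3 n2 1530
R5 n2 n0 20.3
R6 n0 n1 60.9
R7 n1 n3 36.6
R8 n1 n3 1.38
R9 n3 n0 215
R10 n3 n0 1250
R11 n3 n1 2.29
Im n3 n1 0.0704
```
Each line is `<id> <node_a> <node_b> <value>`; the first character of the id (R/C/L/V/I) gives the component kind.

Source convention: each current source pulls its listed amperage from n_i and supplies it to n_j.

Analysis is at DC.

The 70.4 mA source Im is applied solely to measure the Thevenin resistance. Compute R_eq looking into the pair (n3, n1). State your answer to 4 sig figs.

Element admittances at DC:
  Y(R1) = 0.4237 S between n2,n1
  Y(R2) = 0.4348 S between n1,n2
  Y(R3) = 0.01148 S between n0,n1
  Y(R4) = 0.0006536 S between n3,n2
  Y(R5) = 0.04926 S between n2,n0
  Y(R6) = 0.01642 S between n0,n1
  Y(R7) = 0.02732 S between n1,n3
  Y(R8) = 0.7246 S between n1,n3
  Y(R9) = 0.004651 S between n3,n0
  Y(R10) = 0.0008000 S between n3,n0
  Y(R11) = 0.4367 S between n3,n1
  Im: injects 0.0704 A into n1 (from n3)
Assemble and solve the 3×3 MNA system:
  V(n1)=0.004045  V(n2)=0.003784  V(n3)=-0.05490

R_eq = 0.8373 Ω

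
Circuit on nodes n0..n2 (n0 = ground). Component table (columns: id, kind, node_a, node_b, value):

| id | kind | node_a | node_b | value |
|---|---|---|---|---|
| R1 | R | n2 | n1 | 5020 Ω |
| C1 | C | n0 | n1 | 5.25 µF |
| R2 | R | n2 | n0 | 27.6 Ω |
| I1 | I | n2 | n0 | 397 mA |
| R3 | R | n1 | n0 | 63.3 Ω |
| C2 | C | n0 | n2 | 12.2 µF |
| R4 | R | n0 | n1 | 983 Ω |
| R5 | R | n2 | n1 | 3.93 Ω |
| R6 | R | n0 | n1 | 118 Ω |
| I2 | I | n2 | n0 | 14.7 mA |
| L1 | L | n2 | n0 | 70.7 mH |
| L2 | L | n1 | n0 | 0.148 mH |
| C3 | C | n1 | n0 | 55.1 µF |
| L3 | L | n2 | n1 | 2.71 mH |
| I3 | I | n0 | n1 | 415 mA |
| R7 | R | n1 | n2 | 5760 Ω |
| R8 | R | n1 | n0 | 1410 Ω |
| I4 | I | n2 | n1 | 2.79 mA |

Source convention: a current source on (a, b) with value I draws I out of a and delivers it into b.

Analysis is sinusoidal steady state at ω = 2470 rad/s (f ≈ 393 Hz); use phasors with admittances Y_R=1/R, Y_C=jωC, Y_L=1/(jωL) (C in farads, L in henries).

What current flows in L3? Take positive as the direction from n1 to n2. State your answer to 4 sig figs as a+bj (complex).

Apply KCL at each of the 2 non-ground nodes and solve the resulting linear system.
Node n1: branches {R1, C1, R3, R4, R5, R6, L2, C3, L3, I3, R7, R8, I4} → V_1 = -0.01838+0.01379j
Node n2: branches {R1, R2, I1, C2, R5, I2, L1, L3, R7, I4} → V_2 = -1.218-0.5014j

0.07697-0.1792j A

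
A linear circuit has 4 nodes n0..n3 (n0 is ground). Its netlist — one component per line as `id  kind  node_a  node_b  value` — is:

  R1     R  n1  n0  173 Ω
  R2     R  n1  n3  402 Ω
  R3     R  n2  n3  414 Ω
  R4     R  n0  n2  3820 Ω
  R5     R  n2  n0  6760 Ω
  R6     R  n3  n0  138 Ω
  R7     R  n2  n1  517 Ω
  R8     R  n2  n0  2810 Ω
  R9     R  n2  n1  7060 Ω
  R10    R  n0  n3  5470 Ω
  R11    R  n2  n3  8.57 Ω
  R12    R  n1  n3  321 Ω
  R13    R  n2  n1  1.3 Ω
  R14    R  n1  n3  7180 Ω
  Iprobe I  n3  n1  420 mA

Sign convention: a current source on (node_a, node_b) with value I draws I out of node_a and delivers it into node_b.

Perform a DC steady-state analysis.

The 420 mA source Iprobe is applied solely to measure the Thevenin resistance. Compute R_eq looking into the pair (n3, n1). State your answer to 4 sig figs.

R_eq = 8.905 Ω

Element admittances at DC:
  Y(R1) = 0.005780 S between n1,n0
  Y(R2) = 0.002488 S between n1,n3
  Y(R3) = 0.002415 S between n2,n3
  Y(R4) = 0.0002618 S between n0,n2
  Y(R5) = 0.0001479 S between n2,n0
  Y(R6) = 0.007246 S between n3,n0
  Y(R7) = 0.001934 S between n2,n1
  Y(R8) = 0.0003559 S between n2,n0
  Y(R9) = 0.0001416 S between n2,n1
  Y(R10) = 0.0001828 S between n0,n3
  Y(R11) = 0.1167 S between n2,n3
  Y(R12) = 0.003115 S between n1,n3
  Y(R13) = 0.7692 S between n2,n1
  Y(R14) = 0.0001393 S between n1,n3
  Iprobe: injects 0.42 A into n1 (from n3)
Assemble and solve the 3×3 MNA system:
  V(n1)=2.016  V(n2)=1.514  V(n3)=-1.724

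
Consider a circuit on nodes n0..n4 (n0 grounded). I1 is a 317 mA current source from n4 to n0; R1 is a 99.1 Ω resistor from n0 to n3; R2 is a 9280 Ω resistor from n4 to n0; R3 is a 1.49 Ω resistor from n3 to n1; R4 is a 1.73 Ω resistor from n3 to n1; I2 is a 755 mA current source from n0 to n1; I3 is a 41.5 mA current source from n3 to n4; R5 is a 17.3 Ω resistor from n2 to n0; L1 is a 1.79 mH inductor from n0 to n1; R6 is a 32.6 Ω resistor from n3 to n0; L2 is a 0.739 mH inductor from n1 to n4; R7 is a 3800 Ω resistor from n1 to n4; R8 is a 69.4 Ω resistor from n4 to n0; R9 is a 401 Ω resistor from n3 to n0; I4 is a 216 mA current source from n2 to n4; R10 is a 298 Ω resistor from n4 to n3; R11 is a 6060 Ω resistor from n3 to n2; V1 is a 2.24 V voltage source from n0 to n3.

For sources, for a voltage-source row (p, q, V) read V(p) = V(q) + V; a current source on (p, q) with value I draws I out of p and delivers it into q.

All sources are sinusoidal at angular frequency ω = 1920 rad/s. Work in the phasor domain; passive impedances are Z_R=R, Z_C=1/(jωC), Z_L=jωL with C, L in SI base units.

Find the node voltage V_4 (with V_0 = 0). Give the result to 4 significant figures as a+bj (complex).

-1.593-0.4172j V

Element admittances at ω=1920 rad/s:
  I1: injects 0.317 A into n0 (from n4)
  Y(R1) = 0.01009+0.000j S between n0,n3
  Y(R2) = 0.0001078+0.000j S between n4,n0
  Y(R3) = 0.6711+0.000j S between n3,n1
  Y(R4) = 0.5780+0.000j S between n3,n1
  I2: injects 0.755 A into n1 (from n0)
  I3: injects 0.0415 A into n4 (from n3)
  Y(R5) = 0.05780+0.000j S between n2,n0
  Y(L1) = 0.000-0.2910j S between n0,n1
  Y(R6) = 0.03067+0.000j S between n3,n0
  Y(L2) = 0.000-0.7048j S between n1,n4
  Y(R7) = 0.0002632+0.000j S between n1,n4
  Y(R8) = 0.01441+0.000j S between n4,n0
  Y(R9) = 0.002494+0.000j S between n3,n0
  I4: injects 0.216 A into n4 (from n2)
  Y(R10) = 0.003356+0.000j S between n4,n3
  Y(R11) = 0.0001650+0.000j S between n3,n2
  V1: constraint V(n0)−V(n3) = 2.24
Assemble and solve the 5×5 MNA system:
  V(n1)=-1.582-0.3625j  V(n2)=-3.733+0.000j  V(n3)=-2.240+0.000j  V(n4)=-1.593-0.4172j
  i(V1)=-0.8793+0.4543j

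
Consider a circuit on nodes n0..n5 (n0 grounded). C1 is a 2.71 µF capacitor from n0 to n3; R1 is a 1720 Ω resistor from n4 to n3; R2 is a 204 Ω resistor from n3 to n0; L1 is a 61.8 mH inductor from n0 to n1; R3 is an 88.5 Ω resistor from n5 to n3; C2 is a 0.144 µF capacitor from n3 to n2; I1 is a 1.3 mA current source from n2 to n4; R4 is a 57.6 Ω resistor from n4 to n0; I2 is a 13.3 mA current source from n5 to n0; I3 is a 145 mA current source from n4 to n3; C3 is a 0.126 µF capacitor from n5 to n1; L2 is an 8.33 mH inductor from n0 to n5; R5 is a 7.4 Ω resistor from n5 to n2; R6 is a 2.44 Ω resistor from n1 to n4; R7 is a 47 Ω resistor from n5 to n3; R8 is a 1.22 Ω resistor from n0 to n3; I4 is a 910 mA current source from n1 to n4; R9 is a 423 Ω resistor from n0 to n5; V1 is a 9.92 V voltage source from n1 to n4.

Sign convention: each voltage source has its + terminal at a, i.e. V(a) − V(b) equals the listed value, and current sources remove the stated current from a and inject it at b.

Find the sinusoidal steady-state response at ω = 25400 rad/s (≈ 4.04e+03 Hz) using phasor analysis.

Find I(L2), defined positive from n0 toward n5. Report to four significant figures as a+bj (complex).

-0.0009107-0.001104j A

Element admittances at ω=25400 rad/s:
  Y(C1) = 0.000+0.06883j S between n0,n3
  Y(R1) = 0.0005814+0.000j S between n4,n3
  Y(R2) = 0.004902+0.000j S between n3,n0
  Y(L1) = 0.000-0.0006371j S between n0,n1
  Y(R3) = 0.01130+0.000j S between n5,n3
  Y(C2) = 0.000+0.003658j S between n3,n2
  I1: injects 0.0013 A into n4 (from n2)
  Y(R4) = 0.01736+0.000j S between n4,n0
  I2: injects 0.0133 A into n0 (from n5)
  I3: injects 0.145 A into n3 (from n4)
  Y(C3) = 0.000+0.003200j S between n5,n1
  Y(L2) = 0.000-0.004726j S between n0,n5
  Y(R5) = 0.1351+0.000j S between n5,n2
  Y(R6) = 0.4098+0.000j S between n1,n4
  Y(R7) = 0.02128+0.000j S between n5,n3
  Y(R8) = 0.8197+0.000j S between n0,n3
  I4: injects 0.91 A into n4 (from n1)
  Y(R9) = 0.002364+0.000j S between n0,n5
  V1: constraint V(n1)−V(n4) = 9.92
Assemble and solve the 6×6 MNA system:
  V(n1)=1.838-0.3045j  V(n2)=-0.2374+0.2033j  V(n3)=0.1533-0.006854j  V(n4)=-8.082-0.3045j  V(n5)=-0.2335+0.1927j
  i(V1)=-4.977-0.005459j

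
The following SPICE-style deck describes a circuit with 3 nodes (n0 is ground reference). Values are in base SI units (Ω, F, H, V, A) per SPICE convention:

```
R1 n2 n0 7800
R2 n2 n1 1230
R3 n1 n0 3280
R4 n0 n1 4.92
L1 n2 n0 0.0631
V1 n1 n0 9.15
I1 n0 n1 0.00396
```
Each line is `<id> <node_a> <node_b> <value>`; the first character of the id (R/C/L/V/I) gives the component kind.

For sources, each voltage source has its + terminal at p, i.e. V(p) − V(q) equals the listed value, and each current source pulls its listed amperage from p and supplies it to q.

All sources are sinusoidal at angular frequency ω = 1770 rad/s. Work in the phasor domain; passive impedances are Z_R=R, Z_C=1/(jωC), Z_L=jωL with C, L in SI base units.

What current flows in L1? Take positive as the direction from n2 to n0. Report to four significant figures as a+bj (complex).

Element admittances at ω=1770 rad/s:
  Y(R1) = 0.0001282+0.000j S between n2,n0
  Y(R2) = 0.0008130+0.000j S between n2,n1
  Y(R3) = 0.0003049+0.000j S between n1,n0
  Y(R4) = 0.2033+0.000j S between n0,n1
  Y(L1) = 0.000-0.008954j S between n2,n0
  V1: constraint V(n1)−V(n0) = 9.15
  I1: injects 0.00396 A into n1 (from n0)
Assemble and solve the 3×3 MNA system:
  V(n1)=9.150+0.000j  V(n2)=0.08638+0.8218j
  i(V1)=-1.866+0.0006681j

0.007358-0.0007735j A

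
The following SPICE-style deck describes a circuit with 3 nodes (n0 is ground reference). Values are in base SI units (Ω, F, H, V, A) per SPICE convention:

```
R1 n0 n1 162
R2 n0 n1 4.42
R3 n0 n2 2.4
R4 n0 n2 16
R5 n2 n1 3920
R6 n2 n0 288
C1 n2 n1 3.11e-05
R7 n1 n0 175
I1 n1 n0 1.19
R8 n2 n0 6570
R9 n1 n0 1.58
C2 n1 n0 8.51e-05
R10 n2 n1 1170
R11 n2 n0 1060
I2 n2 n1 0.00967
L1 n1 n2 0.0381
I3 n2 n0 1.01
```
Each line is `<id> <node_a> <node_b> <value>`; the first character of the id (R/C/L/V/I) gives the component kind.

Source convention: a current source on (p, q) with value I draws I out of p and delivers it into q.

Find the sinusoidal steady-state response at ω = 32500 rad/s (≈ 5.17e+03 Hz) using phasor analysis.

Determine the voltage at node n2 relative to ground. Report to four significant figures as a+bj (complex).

-0.8912+1.108j V

MNA unknowns: 2 node voltages V₁..V_2
R1: Y=0.006173+0.000j on G[0,1]
R2: Y=0.2262+0.000j on G[0,1]
R3: Y=0.4167+0.000j on G[0,2]
R4: Y=0.06250+0.000j on G[0,2]
R5: Y=0.0002551+0.000j on G[2,1]
R6: Y=0.003472+0.000j on G[2,0]
C1: Y=0.000+1.011j on G[2,1]
R7: Y=0.005714+0.000j on G[1,0]
I1: z[1]−=1.19, z[0]+=1.19
R8: Y=0.0001522+0.000j on G[2,0]
R9: Y=0.6329+0.000j on G[1,0]
C2: Y=0.000+2.766j on G[1,0]
R10: Y=0.0008547+0.000j on G[2,1]
R11: Y=0.0009434+0.000j on G[2,0]
I2: z[2]−=0.00967, z[1]+=0.00967
L1: Y=0.000-0.0008076j on G[1,2]
I3: z[2]−=1.01, z[0]+=1.01
solve → V1=-0.3596+0.5263j, V2=-0.8912+1.108j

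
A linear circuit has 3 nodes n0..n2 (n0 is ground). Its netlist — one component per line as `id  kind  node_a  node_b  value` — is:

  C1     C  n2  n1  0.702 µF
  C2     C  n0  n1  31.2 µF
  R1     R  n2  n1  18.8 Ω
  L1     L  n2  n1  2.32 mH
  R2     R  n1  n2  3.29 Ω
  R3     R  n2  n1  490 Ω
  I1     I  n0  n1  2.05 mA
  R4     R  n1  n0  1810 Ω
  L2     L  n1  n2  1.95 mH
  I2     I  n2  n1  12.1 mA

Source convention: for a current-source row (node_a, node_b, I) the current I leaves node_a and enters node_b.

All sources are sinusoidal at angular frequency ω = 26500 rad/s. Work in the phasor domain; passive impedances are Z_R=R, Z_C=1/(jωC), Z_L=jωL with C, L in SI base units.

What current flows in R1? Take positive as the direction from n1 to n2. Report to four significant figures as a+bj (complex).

0.001788+8.469e-05j A

Apply KCL at each of the 2 non-ground nodes and solve the resulting linear system.
Node n1: branches {C1, C2, R1, L1, R2, R3, I1, R4, L2, I2} → V_1 = 1.657e-06-0.002479j
Node n2: branches {C1, R1, L1, R2, R3, L2, I2} → V_2 = -0.03361-0.004072j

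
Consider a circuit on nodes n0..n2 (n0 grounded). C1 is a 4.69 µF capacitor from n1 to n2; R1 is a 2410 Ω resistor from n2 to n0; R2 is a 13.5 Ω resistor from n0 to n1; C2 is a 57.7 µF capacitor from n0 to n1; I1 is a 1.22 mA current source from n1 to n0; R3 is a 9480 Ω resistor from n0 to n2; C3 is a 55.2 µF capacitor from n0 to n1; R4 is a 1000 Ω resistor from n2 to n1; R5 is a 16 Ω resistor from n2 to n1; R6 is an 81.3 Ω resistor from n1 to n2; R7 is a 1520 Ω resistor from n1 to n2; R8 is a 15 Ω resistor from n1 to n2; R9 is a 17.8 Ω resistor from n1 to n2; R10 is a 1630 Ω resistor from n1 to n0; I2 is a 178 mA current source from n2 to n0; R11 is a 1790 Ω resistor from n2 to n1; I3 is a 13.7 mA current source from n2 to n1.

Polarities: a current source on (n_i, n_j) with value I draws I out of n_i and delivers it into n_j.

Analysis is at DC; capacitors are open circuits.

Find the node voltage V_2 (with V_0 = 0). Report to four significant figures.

MNA unknowns: 2 node voltages V₁..V_2
C1: Y=0.000 on G[1,2]
R1: Y=0.0004149 on G[2,0]
R2: Y=0.07407 on G[0,1]
C2: Y=0.000 on G[0,1]
I1: z[1]−=0.00122, z[0]+=0.00122
R3: Y=0.0001055 on G[0,2]
C3: Y=0.000 on G[0,1]
R4: Y=0.001000 on G[2,1]
R5: Y=0.06250 on G[2,1]
R6: Y=0.01230 on G[1,2]
R7: Y=0.0006579 on G[1,2]
R8: Y=0.06667 on G[1,2]
R9: Y=0.05618 on G[1,2]
R10: Y=0.0006135 on G[1,0]
I2: z[2]−=0.178, z[0]+=0.178
R11: Y=0.0005587 on G[2,1]
I3: z[2]−=0.0137, z[1]+=0.0137
solve → V1=-2.376, V2=-3.327

-3.327 V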